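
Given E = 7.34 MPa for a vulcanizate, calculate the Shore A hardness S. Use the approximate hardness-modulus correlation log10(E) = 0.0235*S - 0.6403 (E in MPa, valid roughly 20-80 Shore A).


log10(E) = 0.0235*S - 0.6403  =>  S = (log10(E) + 0.6403) / 0.0235
log10(7.34) = 0.865696
S = (0.865696 + 0.6403) / 0.0235 = 1.505996 / 0.0235
S = 64.1

Shore A = 64.1


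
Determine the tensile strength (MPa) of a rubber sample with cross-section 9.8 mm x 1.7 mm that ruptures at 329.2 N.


Area = width * thickness = 9.8 * 1.7 = 16.66 mm^2
TS = force / area = 329.2 / 16.66 = 19.76 MPa

19.76 MPa


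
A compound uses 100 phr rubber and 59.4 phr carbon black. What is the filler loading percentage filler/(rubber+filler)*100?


Filler % = filler / (rubber + filler) * 100
= 59.4 / (100 + 59.4) * 100
= 59.4 / 159.4 * 100
= 37.26%

37.26%


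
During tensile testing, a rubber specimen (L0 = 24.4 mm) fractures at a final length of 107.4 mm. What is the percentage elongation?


Elongation = (Lf - L0) / L0 * 100
= (107.4 - 24.4) / 24.4 * 100
= 83.0 / 24.4 * 100
= 340.2%

340.2%


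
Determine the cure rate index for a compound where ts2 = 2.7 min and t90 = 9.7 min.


CRI = 100 / (t90 - ts2)
= 100 / (9.7 - 2.7)
= 100 / 7.0
= 14.29 min^-1

14.29 min^-1


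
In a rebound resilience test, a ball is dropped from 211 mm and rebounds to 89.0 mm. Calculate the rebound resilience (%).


Resilience = h_rebound / h_drop * 100
= 89.0 / 211 * 100
= 42.2%

42.2%


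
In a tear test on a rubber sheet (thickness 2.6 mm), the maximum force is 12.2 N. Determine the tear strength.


Tear strength = force / thickness
= 12.2 / 2.6
= 4.69 N/mm

4.69 N/mm


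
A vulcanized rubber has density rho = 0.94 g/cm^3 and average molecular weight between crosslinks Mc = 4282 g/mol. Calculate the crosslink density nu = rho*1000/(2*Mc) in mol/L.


nu = rho * 1000 / (2 * Mc)
nu = 0.94 * 1000 / (2 * 4282)
nu = 940.0 / 8564
nu = 0.1098 mol/L

0.1098 mol/L


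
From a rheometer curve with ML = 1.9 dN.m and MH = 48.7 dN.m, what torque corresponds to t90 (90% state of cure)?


M90 = ML + 0.9 * (MH - ML)
M90 = 1.9 + 0.9 * (48.7 - 1.9)
M90 = 1.9 + 0.9 * 46.8
M90 = 44.02 dN.m

44.02 dN.m


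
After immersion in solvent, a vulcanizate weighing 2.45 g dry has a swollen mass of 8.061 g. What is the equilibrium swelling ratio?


Q = W_swollen / W_dry
Q = 8.061 / 2.45
Q = 3.29

Q = 3.29


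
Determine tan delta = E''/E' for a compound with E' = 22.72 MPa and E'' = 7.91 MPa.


tan delta = E'' / E'
= 7.91 / 22.72
= 0.3482

tan delta = 0.3482


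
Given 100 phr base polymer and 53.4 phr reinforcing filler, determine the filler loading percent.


Filler % = filler / (rubber + filler) * 100
= 53.4 / (100 + 53.4) * 100
= 53.4 / 153.4 * 100
= 34.81%

34.81%


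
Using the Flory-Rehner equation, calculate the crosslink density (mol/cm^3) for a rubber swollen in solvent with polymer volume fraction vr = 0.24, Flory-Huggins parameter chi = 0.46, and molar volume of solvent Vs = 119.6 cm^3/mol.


ln(1 - vr) = ln(1 - 0.24) = -0.2744
Numerator = -((-0.2744) + 0.24 + 0.46 * 0.24^2) = 0.0079
Denominator = 119.6 * (0.24^(1/3) - 0.24/2) = 59.9730
nu = 0.0079 / 59.9730 = 1.3241e-04 mol/cm^3

1.3241e-04 mol/cm^3


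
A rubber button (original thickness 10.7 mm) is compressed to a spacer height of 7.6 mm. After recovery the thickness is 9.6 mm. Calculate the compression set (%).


CS = (t0 - recovered) / (t0 - ts) * 100
= (10.7 - 9.6) / (10.7 - 7.6) * 100
= 1.1 / 3.1 * 100
= 35.5%

35.5%


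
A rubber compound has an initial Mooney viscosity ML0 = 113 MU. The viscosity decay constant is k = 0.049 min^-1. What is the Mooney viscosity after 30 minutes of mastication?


ML = ML0 * exp(-k * t)
ML = 113 * exp(-0.049 * 30)
ML = 113 * 0.2299
ML = 25.98 MU

25.98 MU


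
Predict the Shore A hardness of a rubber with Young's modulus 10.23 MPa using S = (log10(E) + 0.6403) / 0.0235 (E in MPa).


log10(E) = 0.0235*S - 0.6403  =>  S = (log10(E) + 0.6403) / 0.0235
log10(10.23) = 1.009876
S = (1.009876 + 0.6403) / 0.0235 = 1.650176 / 0.0235
S = 70.2

Shore A = 70.2


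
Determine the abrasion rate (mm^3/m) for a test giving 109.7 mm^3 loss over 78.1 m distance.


Rate = volume_loss / distance
= 109.7 / 78.1
= 1.405 mm^3/m

1.405 mm^3/m


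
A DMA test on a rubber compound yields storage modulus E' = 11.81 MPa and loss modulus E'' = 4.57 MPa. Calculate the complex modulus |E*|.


|E*| = sqrt(E'^2 + E''^2)
= sqrt(11.81^2 + 4.57^2)
= sqrt(139.4761 + 20.8849)
= 12.663 MPa

12.663 MPa


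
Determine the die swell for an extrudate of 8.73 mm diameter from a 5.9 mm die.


Die swell ratio = D_extrudate / D_die
= 8.73 / 5.9
= 1.48

Die swell = 1.48


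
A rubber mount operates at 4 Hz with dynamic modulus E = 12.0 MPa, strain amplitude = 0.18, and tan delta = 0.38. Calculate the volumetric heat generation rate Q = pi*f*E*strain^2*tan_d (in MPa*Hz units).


Q = pi * f * E * strain^2 * tan_d
= pi * 4 * 12.0 * 0.18^2 * 0.38
= pi * 4 * 12.0 * 0.0324 * 0.38
= 1.8566

Q = 1.8566


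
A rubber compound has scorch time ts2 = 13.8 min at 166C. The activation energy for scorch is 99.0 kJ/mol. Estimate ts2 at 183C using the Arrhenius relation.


Convert temperatures: T1 = 166 + 273.15 = 439.15 K, T2 = 183 + 273.15 = 456.15 K
ts2_new = 13.8 * exp(99000 / 8.314 * (1/456.15 - 1/439.15))
1/T2 - 1/T1 = -8.4865e-05
ts2_new = 5.02 min

5.02 min


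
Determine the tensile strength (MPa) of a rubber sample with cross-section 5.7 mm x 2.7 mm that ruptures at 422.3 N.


Area = width * thickness = 5.7 * 2.7 = 15.39 mm^2
TS = force / area = 422.3 / 15.39 = 27.44 MPa

27.44 MPa


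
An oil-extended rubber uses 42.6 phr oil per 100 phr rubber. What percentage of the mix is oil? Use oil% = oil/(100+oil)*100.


Oil % = oil / (100 + oil) * 100
= 42.6 / (100 + 42.6) * 100
= 42.6 / 142.6 * 100
= 29.87%

29.87%


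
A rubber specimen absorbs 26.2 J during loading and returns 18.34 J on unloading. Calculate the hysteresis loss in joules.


Hysteresis loss = loading - unloading
= 26.2 - 18.34
= 7.86 J

7.86 J


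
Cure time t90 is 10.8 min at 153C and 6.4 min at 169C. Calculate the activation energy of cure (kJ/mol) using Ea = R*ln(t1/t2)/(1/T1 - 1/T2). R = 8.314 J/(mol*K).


T1 = 426.15 K, T2 = 442.15 K
1/T1 - 1/T2 = 8.4916e-05
ln(t1/t2) = ln(10.8/6.4) = 0.5232
Ea = 8.314 * 0.5232 / 8.4916e-05 = 51230.6488 J/mol
Ea = 51.23 kJ/mol

51.23 kJ/mol


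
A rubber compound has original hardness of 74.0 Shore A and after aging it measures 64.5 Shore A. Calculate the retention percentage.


Retention = aged / original * 100
= 64.5 / 74.0 * 100
= 87.2%

87.2%


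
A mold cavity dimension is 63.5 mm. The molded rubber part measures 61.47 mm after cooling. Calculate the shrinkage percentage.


Shrinkage = (mold - part) / mold * 100
= (63.5 - 61.47) / 63.5 * 100
= 2.03 / 63.5 * 100
= 3.2%

3.2%


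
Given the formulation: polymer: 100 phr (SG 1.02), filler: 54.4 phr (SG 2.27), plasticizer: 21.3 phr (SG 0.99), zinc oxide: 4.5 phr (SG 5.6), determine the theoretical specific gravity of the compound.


Sum of weights = 180.2
Volume contributions:
  polymer: 100/1.02 = 98.0392
  filler: 54.4/2.27 = 23.9648
  plasticizer: 21.3/0.99 = 21.5152
  zinc oxide: 4.5/5.6 = 0.8036
Sum of volumes = 144.3227
SG = 180.2 / 144.3227 = 1.249

SG = 1.249


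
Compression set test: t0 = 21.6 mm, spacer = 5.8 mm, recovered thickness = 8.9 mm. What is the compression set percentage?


CS = (t0 - recovered) / (t0 - ts) * 100
= (21.6 - 8.9) / (21.6 - 5.8) * 100
= 12.7 / 15.8 * 100
= 80.4%

80.4%


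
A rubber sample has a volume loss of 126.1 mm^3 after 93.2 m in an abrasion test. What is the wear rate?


Rate = volume_loss / distance
= 126.1 / 93.2
= 1.353 mm^3/m

1.353 mm^3/m


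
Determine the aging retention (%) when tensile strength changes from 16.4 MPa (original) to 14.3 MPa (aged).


Retention = aged / original * 100
= 14.3 / 16.4 * 100
= 87.2%

87.2%


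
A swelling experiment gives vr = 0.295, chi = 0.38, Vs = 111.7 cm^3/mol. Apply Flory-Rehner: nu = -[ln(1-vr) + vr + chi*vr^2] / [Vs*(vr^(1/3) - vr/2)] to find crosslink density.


ln(1 - vr) = ln(1 - 0.295) = -0.3496
Numerator = -((-0.3496) + 0.295 + 0.38 * 0.295^2) = 0.0215
Denominator = 111.7 * (0.295^(1/3) - 0.295/2) = 57.8822
nu = 0.0215 / 57.8822 = 3.7124e-04 mol/cm^3

3.7124e-04 mol/cm^3


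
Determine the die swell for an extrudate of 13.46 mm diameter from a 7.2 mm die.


Die swell ratio = D_extrudate / D_die
= 13.46 / 7.2
= 1.869

Die swell = 1.869


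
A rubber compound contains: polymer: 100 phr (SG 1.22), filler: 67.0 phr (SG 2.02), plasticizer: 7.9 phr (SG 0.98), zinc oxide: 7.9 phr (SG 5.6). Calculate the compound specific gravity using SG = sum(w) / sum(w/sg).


Sum of weights = 182.8
Volume contributions:
  polymer: 100/1.22 = 81.9672
  filler: 67.0/2.02 = 33.1683
  plasticizer: 7.9/0.98 = 8.0612
  zinc oxide: 7.9/5.6 = 1.4107
Sum of volumes = 124.6075
SG = 182.8 / 124.6075 = 1.467

SG = 1.467


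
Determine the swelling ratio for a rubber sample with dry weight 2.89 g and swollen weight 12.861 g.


Q = W_swollen / W_dry
Q = 12.861 / 2.89
Q = 4.45

Q = 4.45


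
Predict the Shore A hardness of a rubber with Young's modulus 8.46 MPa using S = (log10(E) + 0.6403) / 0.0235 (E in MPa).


log10(E) = 0.0235*S - 0.6403  =>  S = (log10(E) + 0.6403) / 0.0235
log10(8.46) = 0.927370
S = (0.927370 + 0.6403) / 0.0235 = 1.567670 / 0.0235
S = 66.7

Shore A = 66.7


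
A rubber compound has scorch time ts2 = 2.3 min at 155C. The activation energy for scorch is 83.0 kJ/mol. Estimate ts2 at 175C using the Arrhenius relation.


Convert temperatures: T1 = 155 + 273.15 = 428.15 K, T2 = 175 + 273.15 = 448.15 K
ts2_new = 2.3 * exp(83000 / 8.314 * (1/448.15 - 1/428.15))
1/T2 - 1/T1 = -1.0423e-04
ts2_new = 0.81 min

0.81 min


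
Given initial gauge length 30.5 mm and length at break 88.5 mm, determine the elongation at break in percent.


Elongation = (Lf - L0) / L0 * 100
= (88.5 - 30.5) / 30.5 * 100
= 58.0 / 30.5 * 100
= 190.2%

190.2%


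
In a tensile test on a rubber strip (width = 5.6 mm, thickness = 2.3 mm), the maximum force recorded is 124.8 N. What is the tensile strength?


Area = width * thickness = 5.6 * 2.3 = 12.88 mm^2
TS = force / area = 124.8 / 12.88 = 9.69 MPa

9.69 MPa


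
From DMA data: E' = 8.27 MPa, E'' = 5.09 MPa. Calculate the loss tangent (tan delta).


tan delta = E'' / E'
= 5.09 / 8.27
= 0.6155

tan delta = 0.6155


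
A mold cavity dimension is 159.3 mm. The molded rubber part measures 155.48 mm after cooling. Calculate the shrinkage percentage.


Shrinkage = (mold - part) / mold * 100
= (159.3 - 155.48) / 159.3 * 100
= 3.82 / 159.3 * 100
= 2.4%

2.4%


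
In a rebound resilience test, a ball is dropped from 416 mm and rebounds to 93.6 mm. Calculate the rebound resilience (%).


Resilience = h_rebound / h_drop * 100
= 93.6 / 416 * 100
= 22.5%

22.5%


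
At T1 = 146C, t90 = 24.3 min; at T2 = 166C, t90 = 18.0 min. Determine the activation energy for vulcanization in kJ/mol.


T1 = 419.15 K, T2 = 439.15 K
1/T1 - 1/T2 = 1.0865e-04
ln(t1/t2) = ln(24.3/18.0) = 0.3001
Ea = 8.314 * 0.3001 / 1.0865e-04 = 22963.3383 J/mol
Ea = 22.96 kJ/mol

22.96 kJ/mol


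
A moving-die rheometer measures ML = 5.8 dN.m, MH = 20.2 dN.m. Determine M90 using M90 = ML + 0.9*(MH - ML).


M90 = ML + 0.9 * (MH - ML)
M90 = 5.8 + 0.9 * (20.2 - 5.8)
M90 = 5.8 + 0.9 * 14.4
M90 = 18.76 dN.m

18.76 dN.m


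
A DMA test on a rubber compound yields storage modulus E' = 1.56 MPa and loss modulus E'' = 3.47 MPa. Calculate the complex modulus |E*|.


|E*| = sqrt(E'^2 + E''^2)
= sqrt(1.56^2 + 3.47^2)
= sqrt(2.4336 + 12.0409)
= 3.805 MPa

3.805 MPa


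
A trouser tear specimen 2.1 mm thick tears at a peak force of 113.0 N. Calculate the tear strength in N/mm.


Tear strength = force / thickness
= 113.0 / 2.1
= 53.81 N/mm

53.81 N/mm


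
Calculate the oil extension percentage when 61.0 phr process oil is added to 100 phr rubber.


Oil % = oil / (100 + oil) * 100
= 61.0 / (100 + 61.0) * 100
= 61.0 / 161.0 * 100
= 37.89%

37.89%


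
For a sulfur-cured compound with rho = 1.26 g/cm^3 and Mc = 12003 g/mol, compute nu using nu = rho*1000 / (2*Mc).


nu = rho * 1000 / (2 * Mc)
nu = 1.26 * 1000 / (2 * 12003)
nu = 1260.0 / 24006
nu = 0.0525 mol/L

0.0525 mol/L


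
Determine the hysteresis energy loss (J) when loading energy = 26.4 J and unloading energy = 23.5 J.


Hysteresis loss = loading - unloading
= 26.4 - 23.5
= 2.9 J

2.9 J


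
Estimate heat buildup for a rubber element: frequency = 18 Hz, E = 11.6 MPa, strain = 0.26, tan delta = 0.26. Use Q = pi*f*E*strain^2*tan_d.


Q = pi * f * E * strain^2 * tan_d
= pi * 18 * 11.6 * 0.26^2 * 0.26
= pi * 18 * 11.6 * 0.0676 * 0.26
= 11.5292

Q = 11.5292


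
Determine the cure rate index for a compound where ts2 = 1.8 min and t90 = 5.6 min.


CRI = 100 / (t90 - ts2)
= 100 / (5.6 - 1.8)
= 100 / 3.8
= 26.32 min^-1

26.32 min^-1


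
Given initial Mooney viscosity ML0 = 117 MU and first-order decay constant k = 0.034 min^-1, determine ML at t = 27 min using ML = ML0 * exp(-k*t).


ML = ML0 * exp(-k * t)
ML = 117 * exp(-0.034 * 27)
ML = 117 * 0.3993
ML = 46.72 MU

46.72 MU


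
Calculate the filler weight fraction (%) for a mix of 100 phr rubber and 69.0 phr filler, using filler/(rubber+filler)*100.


Filler % = filler / (rubber + filler) * 100
= 69.0 / (100 + 69.0) * 100
= 69.0 / 169.0 * 100
= 40.83%

40.83%


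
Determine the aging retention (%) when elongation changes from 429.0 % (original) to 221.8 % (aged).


Retention = aged / original * 100
= 221.8 / 429.0 * 100
= 51.7%

51.7%


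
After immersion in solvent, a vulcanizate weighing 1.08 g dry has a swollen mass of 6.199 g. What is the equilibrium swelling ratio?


Q = W_swollen / W_dry
Q = 6.199 / 1.08
Q = 5.74

Q = 5.74


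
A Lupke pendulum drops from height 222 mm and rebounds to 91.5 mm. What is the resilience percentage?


Resilience = h_rebound / h_drop * 100
= 91.5 / 222 * 100
= 41.2%

41.2%


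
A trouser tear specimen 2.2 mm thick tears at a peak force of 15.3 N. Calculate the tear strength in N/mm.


Tear strength = force / thickness
= 15.3 / 2.2
= 6.95 N/mm

6.95 N/mm


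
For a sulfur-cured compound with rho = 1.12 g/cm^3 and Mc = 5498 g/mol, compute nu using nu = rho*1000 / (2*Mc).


nu = rho * 1000 / (2 * Mc)
nu = 1.12 * 1000 / (2 * 5498)
nu = 1120.0 / 10996
nu = 0.1019 mol/L

0.1019 mol/L


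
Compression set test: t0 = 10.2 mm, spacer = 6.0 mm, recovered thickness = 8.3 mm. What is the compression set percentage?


CS = (t0 - recovered) / (t0 - ts) * 100
= (10.2 - 8.3) / (10.2 - 6.0) * 100
= 1.9 / 4.2 * 100
= 45.2%

45.2%


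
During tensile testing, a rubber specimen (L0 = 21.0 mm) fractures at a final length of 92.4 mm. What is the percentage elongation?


Elongation = (Lf - L0) / L0 * 100
= (92.4 - 21.0) / 21.0 * 100
= 71.4 / 21.0 * 100
= 340.0%

340.0%


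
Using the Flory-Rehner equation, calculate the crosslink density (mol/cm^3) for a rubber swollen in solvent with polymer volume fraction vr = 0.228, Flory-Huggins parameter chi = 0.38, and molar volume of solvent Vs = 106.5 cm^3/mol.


ln(1 - vr) = ln(1 - 0.228) = -0.2588
Numerator = -((-0.2588) + 0.228 + 0.38 * 0.228^2) = 0.0110
Denominator = 106.5 * (0.228^(1/3) - 0.228/2) = 52.9211
nu = 0.0110 / 52.9211 = 2.0817e-04 mol/cm^3

2.0817e-04 mol/cm^3


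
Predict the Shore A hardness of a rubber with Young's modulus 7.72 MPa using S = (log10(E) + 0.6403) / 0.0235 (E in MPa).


log10(E) = 0.0235*S - 0.6403  =>  S = (log10(E) + 0.6403) / 0.0235
log10(7.72) = 0.887617
S = (0.887617 + 0.6403) / 0.0235 = 1.527917 / 0.0235
S = 65.0

Shore A = 65.0


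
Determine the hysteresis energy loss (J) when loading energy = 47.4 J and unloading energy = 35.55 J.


Hysteresis loss = loading - unloading
= 47.4 - 35.55
= 11.85 J

11.85 J


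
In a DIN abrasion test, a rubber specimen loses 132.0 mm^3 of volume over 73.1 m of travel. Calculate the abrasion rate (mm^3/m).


Rate = volume_loss / distance
= 132.0 / 73.1
= 1.806 mm^3/m

1.806 mm^3/m


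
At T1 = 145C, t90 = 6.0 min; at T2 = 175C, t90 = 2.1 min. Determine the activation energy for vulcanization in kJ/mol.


T1 = 418.15 K, T2 = 448.15 K
1/T1 - 1/T2 = 1.6009e-04
ln(t1/t2) = ln(6.0/2.1) = 1.0498
Ea = 8.314 * 1.0498 / 1.6009e-04 = 54520.5199 J/mol
Ea = 54.52 kJ/mol

54.52 kJ/mol


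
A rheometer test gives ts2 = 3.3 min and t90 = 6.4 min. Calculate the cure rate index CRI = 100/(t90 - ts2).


CRI = 100 / (t90 - ts2)
= 100 / (6.4 - 3.3)
= 100 / 3.1
= 32.26 min^-1

32.26 min^-1


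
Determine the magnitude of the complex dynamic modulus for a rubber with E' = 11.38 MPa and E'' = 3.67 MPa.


|E*| = sqrt(E'^2 + E''^2)
= sqrt(11.38^2 + 3.67^2)
= sqrt(129.5044 + 13.4689)
= 11.957 MPa

11.957 MPa


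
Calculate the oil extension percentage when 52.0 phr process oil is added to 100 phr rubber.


Oil % = oil / (100 + oil) * 100
= 52.0 / (100 + 52.0) * 100
= 52.0 / 152.0 * 100
= 34.21%

34.21%


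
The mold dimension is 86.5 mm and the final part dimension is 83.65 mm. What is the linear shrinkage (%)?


Shrinkage = (mold - part) / mold * 100
= (86.5 - 83.65) / 86.5 * 100
= 2.85 / 86.5 * 100
= 3.29%

3.29%


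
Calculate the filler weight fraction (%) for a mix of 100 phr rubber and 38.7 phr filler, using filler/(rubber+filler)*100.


Filler % = filler / (rubber + filler) * 100
= 38.7 / (100 + 38.7) * 100
= 38.7 / 138.7 * 100
= 27.9%

27.9%


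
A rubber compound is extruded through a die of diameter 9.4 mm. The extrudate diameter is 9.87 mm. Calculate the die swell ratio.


Die swell ratio = D_extrudate / D_die
= 9.87 / 9.4
= 1.05

Die swell = 1.05


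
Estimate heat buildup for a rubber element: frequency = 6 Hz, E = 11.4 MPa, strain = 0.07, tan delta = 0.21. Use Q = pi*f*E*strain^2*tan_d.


Q = pi * f * E * strain^2 * tan_d
= pi * 6 * 11.4 * 0.07^2 * 0.21
= pi * 6 * 11.4 * 0.0049 * 0.21
= 0.2211

Q = 0.2211


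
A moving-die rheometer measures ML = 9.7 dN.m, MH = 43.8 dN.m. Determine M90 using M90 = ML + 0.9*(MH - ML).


M90 = ML + 0.9 * (MH - ML)
M90 = 9.7 + 0.9 * (43.8 - 9.7)
M90 = 9.7 + 0.9 * 34.1
M90 = 40.39 dN.m

40.39 dN.m


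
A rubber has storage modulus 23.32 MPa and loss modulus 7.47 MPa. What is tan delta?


tan delta = E'' / E'
= 7.47 / 23.32
= 0.3203

tan delta = 0.3203


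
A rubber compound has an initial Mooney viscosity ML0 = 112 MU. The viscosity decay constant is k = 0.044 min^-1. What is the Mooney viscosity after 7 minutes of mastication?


ML = ML0 * exp(-k * t)
ML = 112 * exp(-0.044 * 7)
ML = 112 * 0.7349
ML = 82.31 MU

82.31 MU


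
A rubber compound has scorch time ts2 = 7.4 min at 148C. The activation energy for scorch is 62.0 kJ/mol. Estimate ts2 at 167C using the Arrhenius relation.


Convert temperatures: T1 = 148 + 273.15 = 421.15 K, T2 = 167 + 273.15 = 440.15 K
ts2_new = 7.4 * exp(62000 / 8.314 * (1/440.15 - 1/421.15))
1/T2 - 1/T1 = -1.0250e-04
ts2_new = 3.45 min

3.45 min


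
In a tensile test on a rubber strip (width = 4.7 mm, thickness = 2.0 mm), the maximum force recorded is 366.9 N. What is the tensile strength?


Area = width * thickness = 4.7 * 2.0 = 9.4 mm^2
TS = force / area = 366.9 / 9.4 = 39.03 MPa

39.03 MPa


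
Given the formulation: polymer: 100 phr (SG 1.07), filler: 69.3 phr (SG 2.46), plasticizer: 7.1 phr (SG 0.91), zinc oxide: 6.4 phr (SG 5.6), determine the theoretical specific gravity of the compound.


Sum of weights = 182.8
Volume contributions:
  polymer: 100/1.07 = 93.4579
  filler: 69.3/2.46 = 28.1707
  plasticizer: 7.1/0.91 = 7.8022
  zinc oxide: 6.4/5.6 = 1.1429
Sum of volumes = 130.5737
SG = 182.8 / 130.5737 = 1.4

SG = 1.4


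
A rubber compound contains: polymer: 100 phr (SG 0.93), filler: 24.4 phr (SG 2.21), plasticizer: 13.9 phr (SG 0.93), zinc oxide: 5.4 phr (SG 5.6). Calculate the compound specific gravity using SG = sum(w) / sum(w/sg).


Sum of weights = 143.7
Volume contributions:
  polymer: 100/0.93 = 107.5269
  filler: 24.4/2.21 = 11.0407
  plasticizer: 13.9/0.93 = 14.9462
  zinc oxide: 5.4/5.6 = 0.9643
Sum of volumes = 134.4781
SG = 143.7 / 134.4781 = 1.069

SG = 1.069


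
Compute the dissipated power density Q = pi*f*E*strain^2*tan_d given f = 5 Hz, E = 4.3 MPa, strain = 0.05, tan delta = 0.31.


Q = pi * f * E * strain^2 * tan_d
= pi * 5 * 4.3 * 0.05^2 * 0.31
= pi * 5 * 4.3 * 0.0025 * 0.31
= 0.0523

Q = 0.0523


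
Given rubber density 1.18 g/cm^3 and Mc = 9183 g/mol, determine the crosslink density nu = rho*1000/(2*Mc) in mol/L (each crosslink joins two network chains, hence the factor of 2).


nu = rho * 1000 / (2 * Mc)
nu = 1.18 * 1000 / (2 * 9183)
nu = 1180.0 / 18366
nu = 0.0642 mol/L

0.0642 mol/L


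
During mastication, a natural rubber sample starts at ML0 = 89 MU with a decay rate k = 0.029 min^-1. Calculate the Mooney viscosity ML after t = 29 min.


ML = ML0 * exp(-k * t)
ML = 89 * exp(-0.029 * 29)
ML = 89 * 0.4313
ML = 38.38 MU

38.38 MU


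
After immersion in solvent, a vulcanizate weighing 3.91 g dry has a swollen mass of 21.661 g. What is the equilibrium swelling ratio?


Q = W_swollen / W_dry
Q = 21.661 / 3.91
Q = 5.54

Q = 5.54


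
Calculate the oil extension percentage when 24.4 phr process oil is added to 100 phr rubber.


Oil % = oil / (100 + oil) * 100
= 24.4 / (100 + 24.4) * 100
= 24.4 / 124.4 * 100
= 19.61%

19.61%


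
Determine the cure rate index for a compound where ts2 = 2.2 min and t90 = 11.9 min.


CRI = 100 / (t90 - ts2)
= 100 / (11.9 - 2.2)
= 100 / 9.7
= 10.31 min^-1

10.31 min^-1


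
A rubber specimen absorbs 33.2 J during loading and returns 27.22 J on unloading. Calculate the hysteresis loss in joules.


Hysteresis loss = loading - unloading
= 33.2 - 27.22
= 5.98 J

5.98 J


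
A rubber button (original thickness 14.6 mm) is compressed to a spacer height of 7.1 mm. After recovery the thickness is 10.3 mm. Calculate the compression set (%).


CS = (t0 - recovered) / (t0 - ts) * 100
= (14.6 - 10.3) / (14.6 - 7.1) * 100
= 4.3 / 7.5 * 100
= 57.3%

57.3%


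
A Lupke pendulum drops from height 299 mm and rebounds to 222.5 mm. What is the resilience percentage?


Resilience = h_rebound / h_drop * 100
= 222.5 / 299 * 100
= 74.4%

74.4%


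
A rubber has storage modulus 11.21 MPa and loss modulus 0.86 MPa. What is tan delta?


tan delta = E'' / E'
= 0.86 / 11.21
= 0.0767

tan delta = 0.0767


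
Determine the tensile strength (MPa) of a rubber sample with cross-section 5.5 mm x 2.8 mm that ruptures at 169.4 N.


Area = width * thickness = 5.5 * 2.8 = 15.4 mm^2
TS = force / area = 169.4 / 15.4 = 11.0 MPa

11.0 MPa


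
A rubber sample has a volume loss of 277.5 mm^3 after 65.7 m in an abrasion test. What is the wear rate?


Rate = volume_loss / distance
= 277.5 / 65.7
= 4.224 mm^3/m

4.224 mm^3/m


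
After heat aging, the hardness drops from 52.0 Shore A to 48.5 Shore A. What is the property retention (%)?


Retention = aged / original * 100
= 48.5 / 52.0 * 100
= 93.3%

93.3%


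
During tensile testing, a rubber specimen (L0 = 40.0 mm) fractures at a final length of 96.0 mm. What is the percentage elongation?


Elongation = (Lf - L0) / L0 * 100
= (96.0 - 40.0) / 40.0 * 100
= 56.0 / 40.0 * 100
= 140.0%

140.0%


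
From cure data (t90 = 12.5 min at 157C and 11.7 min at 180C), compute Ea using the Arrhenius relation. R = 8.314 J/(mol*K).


T1 = 430.15 K, T2 = 453.15 K
1/T1 - 1/T2 = 1.1800e-04
ln(t1/t2) = ln(12.5/11.7) = 0.0661
Ea = 8.314 * 0.0661 / 1.1800e-04 = 4660.2261 J/mol
Ea = 4.66 kJ/mol

4.66 kJ/mol


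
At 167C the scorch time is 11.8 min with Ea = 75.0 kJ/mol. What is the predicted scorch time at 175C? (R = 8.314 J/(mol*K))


Convert temperatures: T1 = 167 + 273.15 = 440.15 K, T2 = 175 + 273.15 = 448.15 K
ts2_new = 11.8 * exp(75000 / 8.314 * (1/448.15 - 1/440.15))
1/T2 - 1/T1 = -4.0557e-05
ts2_new = 8.18 min

8.18 min


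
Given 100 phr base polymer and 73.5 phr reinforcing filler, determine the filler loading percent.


Filler % = filler / (rubber + filler) * 100
= 73.5 / (100 + 73.5) * 100
= 73.5 / 173.5 * 100
= 42.36%

42.36%


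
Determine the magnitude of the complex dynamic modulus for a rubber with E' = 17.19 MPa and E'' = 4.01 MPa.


|E*| = sqrt(E'^2 + E''^2)
= sqrt(17.19^2 + 4.01^2)
= sqrt(295.4961 + 16.0801)
= 17.652 MPa

17.652 MPa


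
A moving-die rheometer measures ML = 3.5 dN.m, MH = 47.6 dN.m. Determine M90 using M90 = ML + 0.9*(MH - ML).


M90 = ML + 0.9 * (MH - ML)
M90 = 3.5 + 0.9 * (47.6 - 3.5)
M90 = 3.5 + 0.9 * 44.1
M90 = 43.19 dN.m

43.19 dN.m


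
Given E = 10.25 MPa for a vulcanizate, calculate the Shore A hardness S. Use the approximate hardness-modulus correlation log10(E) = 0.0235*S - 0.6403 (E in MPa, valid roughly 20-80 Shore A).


log10(E) = 0.0235*S - 0.6403  =>  S = (log10(E) + 0.6403) / 0.0235
log10(10.25) = 1.010724
S = (1.010724 + 0.6403) / 0.0235 = 1.651024 / 0.0235
S = 70.3

Shore A = 70.3


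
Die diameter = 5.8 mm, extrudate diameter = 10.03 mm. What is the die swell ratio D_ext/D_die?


Die swell ratio = D_extrudate / D_die
= 10.03 / 5.8
= 1.729

Die swell = 1.729


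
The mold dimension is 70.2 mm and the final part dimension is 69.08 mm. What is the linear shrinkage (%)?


Shrinkage = (mold - part) / mold * 100
= (70.2 - 69.08) / 70.2 * 100
= 1.12 / 70.2 * 100
= 1.6%

1.6%


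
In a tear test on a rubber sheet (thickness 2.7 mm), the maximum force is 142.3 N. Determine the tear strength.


Tear strength = force / thickness
= 142.3 / 2.7
= 52.7 N/mm

52.7 N/mm


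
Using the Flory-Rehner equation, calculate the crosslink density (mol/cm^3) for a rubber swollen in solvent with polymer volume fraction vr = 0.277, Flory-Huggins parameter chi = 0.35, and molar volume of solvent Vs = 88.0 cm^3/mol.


ln(1 - vr) = ln(1 - 0.277) = -0.3243
Numerator = -((-0.3243) + 0.277 + 0.35 * 0.277^2) = 0.0205
Denominator = 88.0 * (0.277^(1/3) - 0.277/2) = 45.1764
nu = 0.0205 / 45.1764 = 4.5358e-04 mol/cm^3

4.5358e-04 mol/cm^3


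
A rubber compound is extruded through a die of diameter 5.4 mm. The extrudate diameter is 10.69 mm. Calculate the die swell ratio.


Die swell ratio = D_extrudate / D_die
= 10.69 / 5.4
= 1.98

Die swell = 1.98


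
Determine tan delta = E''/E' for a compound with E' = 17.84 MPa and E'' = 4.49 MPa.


tan delta = E'' / E'
= 4.49 / 17.84
= 0.2517

tan delta = 0.2517


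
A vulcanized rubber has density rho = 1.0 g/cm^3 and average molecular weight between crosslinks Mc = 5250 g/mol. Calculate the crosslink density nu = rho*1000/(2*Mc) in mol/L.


nu = rho * 1000 / (2 * Mc)
nu = 1.0 * 1000 / (2 * 5250)
nu = 1000.0 / 10500
nu = 0.0952 mol/L

0.0952 mol/L


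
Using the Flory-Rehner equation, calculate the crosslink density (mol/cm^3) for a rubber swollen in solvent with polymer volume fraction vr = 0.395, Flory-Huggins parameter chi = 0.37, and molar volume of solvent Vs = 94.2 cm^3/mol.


ln(1 - vr) = ln(1 - 0.395) = -0.5025
Numerator = -((-0.5025) + 0.395 + 0.37 * 0.395^2) = 0.0498
Denominator = 94.2 * (0.395^(1/3) - 0.395/2) = 50.5122
nu = 0.0498 / 50.5122 = 9.8585e-04 mol/cm^3

9.8585e-04 mol/cm^3


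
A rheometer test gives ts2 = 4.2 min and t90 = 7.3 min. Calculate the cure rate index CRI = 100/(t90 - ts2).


CRI = 100 / (t90 - ts2)
= 100 / (7.3 - 4.2)
= 100 / 3.1
= 32.26 min^-1

32.26 min^-1


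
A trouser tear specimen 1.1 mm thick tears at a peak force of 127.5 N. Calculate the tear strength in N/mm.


Tear strength = force / thickness
= 127.5 / 1.1
= 115.91 N/mm

115.91 N/mm


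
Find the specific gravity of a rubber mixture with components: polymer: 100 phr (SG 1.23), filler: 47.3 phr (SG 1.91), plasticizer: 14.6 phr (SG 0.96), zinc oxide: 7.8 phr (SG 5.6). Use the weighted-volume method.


Sum of weights = 169.7
Volume contributions:
  polymer: 100/1.23 = 81.3008
  filler: 47.3/1.91 = 24.7644
  plasticizer: 14.6/0.96 = 15.2083
  zinc oxide: 7.8/5.6 = 1.3929
Sum of volumes = 122.6664
SG = 169.7 / 122.6664 = 1.383

SG = 1.383


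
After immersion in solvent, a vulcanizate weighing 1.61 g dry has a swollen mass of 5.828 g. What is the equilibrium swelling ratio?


Q = W_swollen / W_dry
Q = 5.828 / 1.61
Q = 3.62

Q = 3.62


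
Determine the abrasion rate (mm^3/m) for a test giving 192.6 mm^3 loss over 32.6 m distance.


Rate = volume_loss / distance
= 192.6 / 32.6
= 5.908 mm^3/m

5.908 mm^3/m


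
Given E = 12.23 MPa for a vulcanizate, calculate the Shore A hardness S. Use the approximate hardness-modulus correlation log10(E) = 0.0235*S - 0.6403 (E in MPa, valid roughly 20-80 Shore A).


log10(E) = 0.0235*S - 0.6403  =>  S = (log10(E) + 0.6403) / 0.0235
log10(12.23) = 1.087426
S = (1.087426 + 0.6403) / 0.0235 = 1.727726 / 0.0235
S = 73.5

Shore A = 73.5


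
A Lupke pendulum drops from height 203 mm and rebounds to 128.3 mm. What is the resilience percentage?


Resilience = h_rebound / h_drop * 100
= 128.3 / 203 * 100
= 63.2%

63.2%


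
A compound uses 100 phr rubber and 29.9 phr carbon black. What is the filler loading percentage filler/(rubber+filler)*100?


Filler % = filler / (rubber + filler) * 100
= 29.9 / (100 + 29.9) * 100
= 29.9 / 129.9 * 100
= 23.02%

23.02%


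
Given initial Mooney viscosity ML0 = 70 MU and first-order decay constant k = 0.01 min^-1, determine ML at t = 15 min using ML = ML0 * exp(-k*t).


ML = ML0 * exp(-k * t)
ML = 70 * exp(-0.01 * 15)
ML = 70 * 0.8607
ML = 60.25 MU

60.25 MU


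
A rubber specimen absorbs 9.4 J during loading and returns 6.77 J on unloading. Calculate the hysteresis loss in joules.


Hysteresis loss = loading - unloading
= 9.4 - 6.77
= 2.63 J

2.63 J


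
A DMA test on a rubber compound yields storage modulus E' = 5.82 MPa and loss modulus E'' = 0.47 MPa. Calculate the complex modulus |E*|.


|E*| = sqrt(E'^2 + E''^2)
= sqrt(5.82^2 + 0.47^2)
= sqrt(33.8724 + 0.2209)
= 5.839 MPa

5.839 MPa


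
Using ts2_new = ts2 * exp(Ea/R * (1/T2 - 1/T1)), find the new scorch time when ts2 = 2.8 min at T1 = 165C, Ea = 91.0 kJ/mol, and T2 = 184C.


Convert temperatures: T1 = 165 + 273.15 = 438.15 K, T2 = 184 + 273.15 = 457.15 K
ts2_new = 2.8 * exp(91000 / 8.314 * (1/457.15 - 1/438.15))
1/T2 - 1/T1 = -9.4858e-05
ts2_new = 0.99 min

0.99 min


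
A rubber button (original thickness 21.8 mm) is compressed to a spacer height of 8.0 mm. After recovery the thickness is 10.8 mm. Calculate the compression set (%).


CS = (t0 - recovered) / (t0 - ts) * 100
= (21.8 - 10.8) / (21.8 - 8.0) * 100
= 11.0 / 13.8 * 100
= 79.7%

79.7%


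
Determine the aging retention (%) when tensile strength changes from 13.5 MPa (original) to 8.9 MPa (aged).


Retention = aged / original * 100
= 8.9 / 13.5 * 100
= 65.9%

65.9%


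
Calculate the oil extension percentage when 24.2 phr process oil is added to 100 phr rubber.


Oil % = oil / (100 + oil) * 100
= 24.2 / (100 + 24.2) * 100
= 24.2 / 124.2 * 100
= 19.48%

19.48%


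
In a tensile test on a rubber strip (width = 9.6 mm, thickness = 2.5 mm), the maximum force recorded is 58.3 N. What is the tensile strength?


Area = width * thickness = 9.6 * 2.5 = 24.0 mm^2
TS = force / area = 58.3 / 24.0 = 2.43 MPa

2.43 MPa


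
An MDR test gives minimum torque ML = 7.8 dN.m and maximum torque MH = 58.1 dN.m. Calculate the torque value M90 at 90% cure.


M90 = ML + 0.9 * (MH - ML)
M90 = 7.8 + 0.9 * (58.1 - 7.8)
M90 = 7.8 + 0.9 * 50.3
M90 = 53.07 dN.m

53.07 dN.m


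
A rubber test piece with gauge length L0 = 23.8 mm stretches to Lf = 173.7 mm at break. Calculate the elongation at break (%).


Elongation = (Lf - L0) / L0 * 100
= (173.7 - 23.8) / 23.8 * 100
= 149.9 / 23.8 * 100
= 629.8%

629.8%


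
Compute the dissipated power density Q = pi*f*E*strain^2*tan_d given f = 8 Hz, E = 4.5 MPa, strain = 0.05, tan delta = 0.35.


Q = pi * f * E * strain^2 * tan_d
= pi * 8 * 4.5 * 0.05^2 * 0.35
= pi * 8 * 4.5 * 0.0025 * 0.35
= 0.0990

Q = 0.0990


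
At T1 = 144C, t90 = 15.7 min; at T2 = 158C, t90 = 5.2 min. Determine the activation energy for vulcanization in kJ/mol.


T1 = 417.15 K, T2 = 431.15 K
1/T1 - 1/T2 = 7.7841e-05
ln(t1/t2) = ln(15.7/5.2) = 1.1050
Ea = 8.314 * 1.1050 / 7.7841e-05 = 118022.7476 J/mol
Ea = 118.02 kJ/mol

118.02 kJ/mol


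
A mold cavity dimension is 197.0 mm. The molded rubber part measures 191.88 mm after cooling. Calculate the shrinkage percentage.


Shrinkage = (mold - part) / mold * 100
= (197.0 - 191.88) / 197.0 * 100
= 5.12 / 197.0 * 100
= 2.6%

2.6%


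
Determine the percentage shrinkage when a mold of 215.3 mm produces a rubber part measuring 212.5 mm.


Shrinkage = (mold - part) / mold * 100
= (215.3 - 212.5) / 215.3 * 100
= 2.8 / 215.3 * 100
= 1.3%

1.3%


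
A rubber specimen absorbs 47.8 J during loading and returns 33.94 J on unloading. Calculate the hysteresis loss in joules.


Hysteresis loss = loading - unloading
= 47.8 - 33.94
= 13.86 J

13.86 J


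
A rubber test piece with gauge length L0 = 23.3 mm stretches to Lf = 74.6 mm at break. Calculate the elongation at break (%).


Elongation = (Lf - L0) / L0 * 100
= (74.6 - 23.3) / 23.3 * 100
= 51.3 / 23.3 * 100
= 220.2%

220.2%


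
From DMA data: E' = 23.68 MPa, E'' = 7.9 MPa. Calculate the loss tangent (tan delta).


tan delta = E'' / E'
= 7.9 / 23.68
= 0.3336

tan delta = 0.3336


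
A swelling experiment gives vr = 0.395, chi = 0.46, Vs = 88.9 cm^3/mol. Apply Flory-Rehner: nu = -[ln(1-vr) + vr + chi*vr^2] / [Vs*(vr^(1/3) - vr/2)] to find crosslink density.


ln(1 - vr) = ln(1 - 0.395) = -0.5025
Numerator = -((-0.5025) + 0.395 + 0.46 * 0.395^2) = 0.0358
Denominator = 88.9 * (0.395^(1/3) - 0.395/2) = 47.6703
nu = 0.0358 / 47.6703 = 7.5006e-04 mol/cm^3

7.5006e-04 mol/cm^3


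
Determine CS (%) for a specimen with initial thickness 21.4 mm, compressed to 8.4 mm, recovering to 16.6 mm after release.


CS = (t0 - recovered) / (t0 - ts) * 100
= (21.4 - 16.6) / (21.4 - 8.4) * 100
= 4.8 / 13.0 * 100
= 36.9%

36.9%


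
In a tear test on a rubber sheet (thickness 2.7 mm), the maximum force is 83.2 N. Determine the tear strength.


Tear strength = force / thickness
= 83.2 / 2.7
= 30.81 N/mm

30.81 N/mm


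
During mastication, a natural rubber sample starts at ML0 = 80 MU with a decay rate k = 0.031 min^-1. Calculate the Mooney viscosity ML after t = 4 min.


ML = ML0 * exp(-k * t)
ML = 80 * exp(-0.031 * 4)
ML = 80 * 0.8834
ML = 70.67 MU

70.67 MU


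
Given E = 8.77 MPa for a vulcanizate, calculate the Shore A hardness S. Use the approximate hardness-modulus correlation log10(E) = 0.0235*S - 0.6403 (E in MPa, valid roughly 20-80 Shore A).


log10(E) = 0.0235*S - 0.6403  =>  S = (log10(E) + 0.6403) / 0.0235
log10(8.77) = 0.943000
S = (0.943000 + 0.6403) / 0.0235 = 1.583300 / 0.0235
S = 67.4

Shore A = 67.4


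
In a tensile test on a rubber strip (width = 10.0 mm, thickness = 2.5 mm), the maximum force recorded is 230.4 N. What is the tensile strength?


Area = width * thickness = 10.0 * 2.5 = 25.0 mm^2
TS = force / area = 230.4 / 25.0 = 9.22 MPa

9.22 MPa


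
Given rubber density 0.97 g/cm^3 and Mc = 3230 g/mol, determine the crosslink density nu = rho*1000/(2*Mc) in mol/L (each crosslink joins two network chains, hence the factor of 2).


nu = rho * 1000 / (2 * Mc)
nu = 0.97 * 1000 / (2 * 3230)
nu = 970.0 / 6460
nu = 0.1502 mol/L

0.1502 mol/L


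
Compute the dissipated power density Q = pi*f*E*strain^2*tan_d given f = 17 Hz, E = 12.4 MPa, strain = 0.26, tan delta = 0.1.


Q = pi * f * E * strain^2 * tan_d
= pi * 17 * 12.4 * 0.26^2 * 0.1
= pi * 17 * 12.4 * 0.0676 * 0.1
= 4.4768

Q = 4.4768


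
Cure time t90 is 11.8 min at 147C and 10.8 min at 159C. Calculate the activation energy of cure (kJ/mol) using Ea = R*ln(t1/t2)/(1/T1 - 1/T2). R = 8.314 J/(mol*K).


T1 = 420.15 K, T2 = 432.15 K
1/T1 - 1/T2 = 6.6091e-05
ln(t1/t2) = ln(11.8/10.8) = 0.0886
Ea = 8.314 * 0.0886 / 6.6091e-05 = 11139.6844 J/mol
Ea = 11.14 kJ/mol

11.14 kJ/mol


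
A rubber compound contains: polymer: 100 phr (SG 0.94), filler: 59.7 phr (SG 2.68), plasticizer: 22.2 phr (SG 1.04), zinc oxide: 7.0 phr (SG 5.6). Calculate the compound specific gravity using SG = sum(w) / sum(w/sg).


Sum of weights = 188.9
Volume contributions:
  polymer: 100/0.94 = 106.3830
  filler: 59.7/2.68 = 22.2761
  plasticizer: 22.2/1.04 = 21.3462
  zinc oxide: 7.0/5.6 = 1.2500
Sum of volumes = 151.2553
SG = 188.9 / 151.2553 = 1.249

SG = 1.249


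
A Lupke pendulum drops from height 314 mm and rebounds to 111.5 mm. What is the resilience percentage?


Resilience = h_rebound / h_drop * 100
= 111.5 / 314 * 100
= 35.5%

35.5%


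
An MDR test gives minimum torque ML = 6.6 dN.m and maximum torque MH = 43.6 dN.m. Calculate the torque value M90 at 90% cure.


M90 = ML + 0.9 * (MH - ML)
M90 = 6.6 + 0.9 * (43.6 - 6.6)
M90 = 6.6 + 0.9 * 37.0
M90 = 39.9 dN.m

39.9 dN.m


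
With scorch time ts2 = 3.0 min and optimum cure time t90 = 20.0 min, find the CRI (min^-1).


CRI = 100 / (t90 - ts2)
= 100 / (20.0 - 3.0)
= 100 / 17.0
= 5.88 min^-1

5.88 min^-1


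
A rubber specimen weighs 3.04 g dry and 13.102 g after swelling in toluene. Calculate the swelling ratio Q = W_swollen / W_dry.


Q = W_swollen / W_dry
Q = 13.102 / 3.04
Q = 4.31

Q = 4.31


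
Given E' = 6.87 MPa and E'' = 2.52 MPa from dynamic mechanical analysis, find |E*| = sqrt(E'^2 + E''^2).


|E*| = sqrt(E'^2 + E''^2)
= sqrt(6.87^2 + 2.52^2)
= sqrt(47.1969 + 6.3504)
= 7.318 MPa

7.318 MPa


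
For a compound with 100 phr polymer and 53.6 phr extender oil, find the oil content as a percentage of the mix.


Oil % = oil / (100 + oil) * 100
= 53.6 / (100 + 53.6) * 100
= 53.6 / 153.6 * 100
= 34.9%

34.9%


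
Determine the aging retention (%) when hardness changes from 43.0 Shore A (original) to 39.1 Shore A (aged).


Retention = aged / original * 100
= 39.1 / 43.0 * 100
= 90.9%

90.9%


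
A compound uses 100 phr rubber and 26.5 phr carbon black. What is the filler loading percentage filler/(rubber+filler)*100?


Filler % = filler / (rubber + filler) * 100
= 26.5 / (100 + 26.5) * 100
= 26.5 / 126.5 * 100
= 20.95%

20.95%


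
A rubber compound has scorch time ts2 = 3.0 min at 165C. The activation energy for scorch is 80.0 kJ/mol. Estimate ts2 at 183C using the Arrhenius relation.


Convert temperatures: T1 = 165 + 273.15 = 438.15 K, T2 = 183 + 273.15 = 456.15 K
ts2_new = 3.0 * exp(80000 / 8.314 * (1/456.15 - 1/438.15))
1/T2 - 1/T1 = -9.0062e-05
ts2_new = 1.26 min

1.26 min


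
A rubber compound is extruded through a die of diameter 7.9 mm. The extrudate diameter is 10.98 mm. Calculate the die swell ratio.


Die swell ratio = D_extrudate / D_die
= 10.98 / 7.9
= 1.39

Die swell = 1.39


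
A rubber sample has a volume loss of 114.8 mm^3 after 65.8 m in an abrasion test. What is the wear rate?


Rate = volume_loss / distance
= 114.8 / 65.8
= 1.745 mm^3/m

1.745 mm^3/m


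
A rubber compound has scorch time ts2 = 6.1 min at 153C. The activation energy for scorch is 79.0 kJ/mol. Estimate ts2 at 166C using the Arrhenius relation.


Convert temperatures: T1 = 153 + 273.15 = 426.15 K, T2 = 166 + 273.15 = 439.15 K
ts2_new = 6.1 * exp(79000 / 8.314 * (1/439.15 - 1/426.15))
1/T2 - 1/T1 = -6.9465e-05
ts2_new = 3.15 min

3.15 min


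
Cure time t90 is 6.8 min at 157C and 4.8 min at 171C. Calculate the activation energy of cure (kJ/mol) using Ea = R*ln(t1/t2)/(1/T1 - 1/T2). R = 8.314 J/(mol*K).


T1 = 430.15 K, T2 = 444.15 K
1/T1 - 1/T2 = 7.3279e-05
ln(t1/t2) = ln(6.8/4.8) = 0.3483
Ea = 8.314 * 0.3483 / 7.3279e-05 = 39517.8583 J/mol
Ea = 39.52 kJ/mol

39.52 kJ/mol


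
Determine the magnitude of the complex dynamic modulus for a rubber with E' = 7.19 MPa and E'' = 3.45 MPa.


|E*| = sqrt(E'^2 + E''^2)
= sqrt(7.19^2 + 3.45^2)
= sqrt(51.6961 + 11.9025)
= 7.975 MPa

7.975 MPa
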